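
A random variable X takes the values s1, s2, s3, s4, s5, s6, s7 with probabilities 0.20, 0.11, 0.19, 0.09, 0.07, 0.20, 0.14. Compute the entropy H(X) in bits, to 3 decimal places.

H = −Σ pᵢ log₂ pᵢ.
−0.20·log₂(0.20) = 0.4644
−0.11·log₂(0.11) = 0.3503
−0.19·log₂(0.19) = 0.4552
−0.09·log₂(0.09) = 0.3127
−0.07·log₂(0.07) = 0.2686
−0.20·log₂(0.20) = 0.4644
−0.14·log₂(0.14) = 0.3971
Sum ≈ 2.7126 → 2.713 bits.

2.713 bits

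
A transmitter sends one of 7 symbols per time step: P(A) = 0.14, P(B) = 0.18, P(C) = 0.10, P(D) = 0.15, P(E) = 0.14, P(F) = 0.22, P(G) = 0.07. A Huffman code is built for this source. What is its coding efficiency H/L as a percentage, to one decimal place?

98.6%

Entropy H = −Σ p log₂ p ≈ 2.7314 bits.
Huffman merges: 7/100+1/10→17/100; 7/50+7/50→7/25; 3/20+17/100→8/25; 9/50+11/50→2/5; 7/25+8/25→3/5; 2/5+3/5→1. L = 277/100 ≈ 2.7700.
Efficiency = H/L = 2.7314/2.7700 = 98.6%.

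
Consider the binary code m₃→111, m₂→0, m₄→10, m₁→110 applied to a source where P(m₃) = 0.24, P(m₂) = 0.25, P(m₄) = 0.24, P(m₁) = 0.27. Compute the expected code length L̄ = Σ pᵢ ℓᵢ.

L̄ = Σ pᵢ·ℓᵢ = 0.24·3 + 0.25·1 + 0.24·2 + 0.27·3 = 2.26 bits/symbol.

2.26 bits/symbol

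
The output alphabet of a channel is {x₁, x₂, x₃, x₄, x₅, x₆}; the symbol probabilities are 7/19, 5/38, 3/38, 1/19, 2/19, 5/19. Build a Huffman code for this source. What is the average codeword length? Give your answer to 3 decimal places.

2.368 bits/symbol

Repeatedly combine the two least-probable nodes; the expected code length is the sum of the merged weights.
merge 1/19 + 3/38 → 5/38
merge 2/19 + 5/38 → 9/38
merge 5/38 + 9/38 → 7/19
merge 5/19 + 7/19 → 12/19
merge 7/19 + 12/19 → 1
L = 5/38 + 9/38 + 7/19 + 12/19 + 1 = 45/19 ≈ 2.368 bits/symbol.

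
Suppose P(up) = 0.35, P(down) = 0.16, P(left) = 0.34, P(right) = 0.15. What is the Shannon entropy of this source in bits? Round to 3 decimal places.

1.893 bits

H = −Σ pᵢ log₂ pᵢ.
−0.35·log₂(0.35) = 0.5301
−0.16·log₂(0.16) = 0.4230
−0.34·log₂(0.34) = 0.5292
−0.15·log₂(0.15) = 0.4105
Sum ≈ 1.8928 → 1.893 bits.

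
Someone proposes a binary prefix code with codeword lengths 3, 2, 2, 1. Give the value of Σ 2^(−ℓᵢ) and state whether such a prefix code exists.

With common denominator 2^3 = 8: Σ 2^(−ℓᵢ) = 1/8 + 2/8 + 2/8 + 4/8 = 9/8 = 1.125.
Kraft's inequality requires Σ ≤ 1; here Σ = 1.125 > 1, so no such prefix code exists.

1.125; no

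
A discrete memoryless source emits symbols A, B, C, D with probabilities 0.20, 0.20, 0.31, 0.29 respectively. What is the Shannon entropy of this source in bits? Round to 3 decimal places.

1.970 bits

H = −Σ pᵢ log₂ pᵢ.
−0.20·log₂(0.20) = 0.4644
−0.20·log₂(0.20) = 0.4644
−0.31·log₂(0.31) = 0.5238
−0.29·log₂(0.29) = 0.5179
Sum ≈ 1.9705 → 1.970 bits.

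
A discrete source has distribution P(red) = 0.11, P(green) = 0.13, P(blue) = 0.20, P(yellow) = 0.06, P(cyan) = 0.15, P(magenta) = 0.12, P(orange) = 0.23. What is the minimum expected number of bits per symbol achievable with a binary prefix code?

Repeatedly combine the two least-probable nodes; the expected code length is the sum of the merged weights.
merge 3/50 + 11/100 → 17/100
merge 3/25 + 13/100 → 1/4
merge 3/20 + 17/100 → 8/25
merge 1/5 + 23/100 → 43/100
merge 1/4 + 8/25 → 57/100
merge 43/100 + 57/100 → 1
L = 17/100 + 1/4 + 8/25 + 43/100 + 57/100 + 1 = 137/50 = 2.74 bits/symbol.

2.74 bits/symbol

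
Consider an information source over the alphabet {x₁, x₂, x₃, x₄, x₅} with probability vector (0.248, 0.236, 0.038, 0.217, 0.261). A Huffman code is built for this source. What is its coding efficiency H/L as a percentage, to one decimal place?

95.5%

Entropy H = −Σ p log₂ p ≈ 2.1539 bits.
Huffman merges: 19/500+217/1000→51/200; 59/250+31/125→121/250; 51/200+261/1000→129/250; 121/250+129/250→1. L = 451/200 ≈ 2.2550.
Efficiency = H/L = 2.1539/2.2550 = 95.5%.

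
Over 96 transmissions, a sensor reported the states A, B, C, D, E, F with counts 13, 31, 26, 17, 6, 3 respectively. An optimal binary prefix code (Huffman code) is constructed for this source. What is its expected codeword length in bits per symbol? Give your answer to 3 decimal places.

2.323 bits/symbol

Probabilities are the counts divided by 96.
Repeatedly combine the two least-probable nodes; the expected code length is the sum of the merged weights.
merge 1/32 + 1/16 → 3/32
merge 3/32 + 13/96 → 11/48
merge 17/96 + 11/48 → 13/32
merge 13/48 + 31/96 → 19/32
merge 13/32 + 19/32 → 1
L = 3/32 + 11/48 + 13/32 + 19/32 + 1 = 223/96 ≈ 2.323 bits/symbol.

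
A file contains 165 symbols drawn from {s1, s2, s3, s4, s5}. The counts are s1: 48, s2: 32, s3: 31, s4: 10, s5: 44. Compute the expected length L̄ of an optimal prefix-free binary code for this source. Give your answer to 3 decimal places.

Probabilities are the counts divided by 165.
Repeatedly combine the two least-probable nodes; the expected code length is the sum of the merged weights.
merge 2/33 + 31/165 → 41/165
merge 32/165 + 41/165 → 73/165
merge 4/15 + 16/55 → 92/165
merge 73/165 + 92/165 → 1
L = 41/165 + 73/165 + 92/165 + 1 = 371/165 ≈ 2.248 bits/symbol.

2.248 bits/symbol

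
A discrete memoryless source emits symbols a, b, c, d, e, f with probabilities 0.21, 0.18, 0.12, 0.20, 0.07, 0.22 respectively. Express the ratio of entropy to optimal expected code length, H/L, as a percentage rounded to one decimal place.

Entropy H = −Σ p log₂ p ≈ 2.4987 bits.
Huffman merges: 7/100+3/25→19/100; 9/50+19/100→37/100; 1/5+21/100→41/100; 11/50+37/100→59/100; 41/100+59/100→1. L = 64/25 ≈ 2.5600.
Efficiency = H/L = 2.4987/2.5600 = 97.6%.

97.6%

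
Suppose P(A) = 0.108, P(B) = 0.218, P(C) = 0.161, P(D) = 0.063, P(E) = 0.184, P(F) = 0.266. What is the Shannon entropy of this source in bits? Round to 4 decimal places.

2.4589 bits

H = −Σ pᵢ log₂ pᵢ.
−0.108·log₂(0.108) = 0.3468
−0.218·log₂(0.218) = 0.4791
−0.161·log₂(0.161) = 0.4242
−0.063·log₂(0.063) = 0.2513
−0.184·log₂(0.184) = 0.4494
−0.266·log₂(0.266) = 0.5082
Sum ≈ 2.4589 → 2.4589 bits.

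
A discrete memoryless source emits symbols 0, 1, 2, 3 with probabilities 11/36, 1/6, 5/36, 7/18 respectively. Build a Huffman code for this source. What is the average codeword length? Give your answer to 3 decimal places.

1.917 bits/symbol

Repeatedly combine the two least-probable nodes; the expected code length is the sum of the merged weights.
merge 5/36 + 1/6 → 11/36
merge 11/36 + 11/36 → 11/18
merge 7/18 + 11/18 → 1
L = 11/36 + 11/18 + 1 = 23/12 ≈ 1.917 bits/symbol.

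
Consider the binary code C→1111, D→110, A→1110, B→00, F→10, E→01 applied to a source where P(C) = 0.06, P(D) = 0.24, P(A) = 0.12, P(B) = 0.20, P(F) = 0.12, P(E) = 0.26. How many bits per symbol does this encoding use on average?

L̄ = Σ pᵢ·ℓᵢ = 0.06·4 + 0.24·3 + 0.12·4 + 0.20·2 + 0.12·2 + 0.26·2 = 2.6 bits/symbol.

2.6 bits/symbol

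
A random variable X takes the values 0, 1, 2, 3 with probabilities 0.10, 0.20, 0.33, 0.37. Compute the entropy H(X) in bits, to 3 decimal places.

1.855 bits

H = −Σ pᵢ log₂ pᵢ.
−0.10·log₂(0.10) = 0.3322
−0.20·log₂(0.20) = 0.4644
−0.33·log₂(0.33) = 0.5278
−0.37·log₂(0.37) = 0.5307
Sum ≈ 1.8551 → 1.855 bits.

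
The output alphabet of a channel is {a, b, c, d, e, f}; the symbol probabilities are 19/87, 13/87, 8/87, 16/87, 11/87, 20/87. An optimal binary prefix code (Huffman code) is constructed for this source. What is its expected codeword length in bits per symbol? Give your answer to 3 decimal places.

Repeatedly combine the two least-probable nodes; the expected code length is the sum of the merged weights.
merge 8/87 + 11/87 → 19/87
merge 13/87 + 16/87 → 1/3
merge 19/87 + 19/87 → 38/87
merge 20/87 + 1/3 → 49/87
merge 38/87 + 49/87 → 1
L = 19/87 + 1/3 + 38/87 + 49/87 + 1 = 74/29 ≈ 2.552 bits/symbol.

2.552 bits/symbol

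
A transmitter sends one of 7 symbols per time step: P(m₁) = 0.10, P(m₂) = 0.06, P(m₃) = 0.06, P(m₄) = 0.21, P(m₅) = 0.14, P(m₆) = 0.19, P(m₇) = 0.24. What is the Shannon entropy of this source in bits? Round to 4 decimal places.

2.6386 bits

H = −Σ pᵢ log₂ pᵢ.
−0.10·log₂(0.10) = 0.3322
−0.06·log₂(0.06) = 0.2435
−0.06·log₂(0.06) = 0.2435
−0.21·log₂(0.21) = 0.4728
−0.14·log₂(0.14) = 0.3971
−0.19·log₂(0.19) = 0.4552
−0.24·log₂(0.24) = 0.4941
Sum ≈ 2.6386 → 2.6386 bits.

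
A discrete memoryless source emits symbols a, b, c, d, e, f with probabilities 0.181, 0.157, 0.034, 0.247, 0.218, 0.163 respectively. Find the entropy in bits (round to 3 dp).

2.436 bits

H = −Σ pᵢ log₂ pᵢ.
−0.181·log₂(0.181) = 0.4463
−0.157·log₂(0.157) = 0.4194
−0.034·log₂(0.034) = 0.1659
−0.247·log₂(0.247) = 0.4983
−0.218·log₂(0.218) = 0.4791
−0.163·log₂(0.163) = 0.4266
Sum ≈ 2.4355 → 2.436 bits.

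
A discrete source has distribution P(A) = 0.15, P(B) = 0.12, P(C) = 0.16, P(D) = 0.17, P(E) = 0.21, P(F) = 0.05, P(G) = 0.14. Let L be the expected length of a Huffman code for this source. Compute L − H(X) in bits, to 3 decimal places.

Entropy H = −Σ p log₂ p ≈ 2.7212 bits.
Huffman merges: 1/20+3/25→17/100; 7/50+3/20→29/100; 4/25+17/100→33/100; 17/100+21/100→19/50; 29/100+33/100→31/50; 19/50+31/50→1. L = 279/100 ≈ 2.7900.
L − H = 2.7900 − 2.7212 = 0.069 bits.

0.069 bits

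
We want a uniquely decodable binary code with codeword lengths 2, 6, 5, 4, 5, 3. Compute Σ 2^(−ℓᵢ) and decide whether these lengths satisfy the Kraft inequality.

0.515625; yes

With common denominator 2^6 = 64: Σ 2^(−ℓᵢ) = 16/64 + 1/64 + 2/64 + 4/64 + 2/64 + 8/64 = 33/64 = 0.515625.
Kraft's inequality requires Σ ≤ 1; here Σ = 0.515625 ≤ 1, so such a prefix code exists.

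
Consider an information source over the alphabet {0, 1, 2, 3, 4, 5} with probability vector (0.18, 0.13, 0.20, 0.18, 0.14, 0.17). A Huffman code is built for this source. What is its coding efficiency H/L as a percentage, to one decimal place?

98.1%

Entropy H = −Σ p log₂ p ≈ 2.5693 bits.
Huffman merges: 13/100+7/50→27/100; 17/100+9/50→7/20; 9/50+1/5→19/50; 27/100+7/20→31/50; 19/50+31/50→1. L = 131/50 ≈ 2.6200.
Efficiency = H/L = 2.5693/2.6200 = 98.1%.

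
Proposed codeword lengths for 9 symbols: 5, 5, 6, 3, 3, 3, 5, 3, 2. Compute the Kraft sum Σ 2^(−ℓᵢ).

With common denominator 2^6 = 64: Σ 2^(−ℓᵢ) = 2/64 + 2/64 + 1/64 + 8/64 + 8/64 + 8/64 + 2/64 + 8/64 + 16/64 = 55/64 = 0.859375.

0.859375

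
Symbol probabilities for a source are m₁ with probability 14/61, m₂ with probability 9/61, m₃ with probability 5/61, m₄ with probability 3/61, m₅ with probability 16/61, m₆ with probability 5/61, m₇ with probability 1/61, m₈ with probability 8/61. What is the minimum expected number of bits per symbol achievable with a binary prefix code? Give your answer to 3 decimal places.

2.721 bits/symbol

Repeatedly combine the two least-probable nodes; the expected code length is the sum of the merged weights.
merge 1/61 + 3/61 → 4/61
merge 4/61 + 5/61 → 9/61
merge 5/61 + 8/61 → 13/61
merge 9/61 + 9/61 → 18/61
merge 13/61 + 14/61 → 27/61
merge 16/61 + 18/61 → 34/61
merge 27/61 + 34/61 → 1
L = 4/61 + 9/61 + 13/61 + 18/61 + 27/61 + 34/61 + 1 = 166/61 ≈ 2.721 bits/symbol.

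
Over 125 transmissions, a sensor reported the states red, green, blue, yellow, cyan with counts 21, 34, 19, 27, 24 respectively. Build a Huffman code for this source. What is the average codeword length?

2.32 bits/symbol

Probabilities are the counts divided by 125.
Repeatedly combine the two least-probable nodes; the expected code length is the sum of the merged weights.
merge 19/125 + 21/125 → 8/25
merge 24/125 + 27/125 → 51/125
merge 34/125 + 8/25 → 74/125
merge 51/125 + 74/125 → 1
L = 8/25 + 51/125 + 74/125 + 1 = 58/25 = 2.32 bits/symbol.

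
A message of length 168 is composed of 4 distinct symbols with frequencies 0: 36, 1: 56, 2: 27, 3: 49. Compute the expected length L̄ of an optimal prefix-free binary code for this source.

2 bits/symbol

Probabilities are the counts divided by 168.
Repeatedly combine the two least-probable nodes; the expected code length is the sum of the merged weights.
merge 9/56 + 3/14 → 3/8
merge 7/24 + 1/3 → 5/8
merge 3/8 + 5/8 → 1
L = 3/8 + 5/8 + 1 = 2 bits/symbol.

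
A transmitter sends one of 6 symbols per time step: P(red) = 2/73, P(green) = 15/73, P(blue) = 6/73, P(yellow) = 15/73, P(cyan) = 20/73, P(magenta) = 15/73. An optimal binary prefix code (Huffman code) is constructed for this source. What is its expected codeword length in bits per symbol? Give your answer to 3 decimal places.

Repeatedly combine the two least-probable nodes; the expected code length is the sum of the merged weights.
merge 2/73 + 6/73 → 8/73
merge 8/73 + 15/73 → 23/73
merge 15/73 + 15/73 → 30/73
merge 20/73 + 23/73 → 43/73
merge 30/73 + 43/73 → 1
L = 8/73 + 23/73 + 30/73 + 43/73 + 1 = 177/73 ≈ 2.425 bits/symbol.

2.425 bits/symbol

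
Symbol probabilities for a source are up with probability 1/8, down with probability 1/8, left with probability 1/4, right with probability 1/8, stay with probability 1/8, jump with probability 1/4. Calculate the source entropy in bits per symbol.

Each probability is a power of 1/2, so log₂(1/p) is an integer.
H = Σ p·log₂(1/p) = 1/8·3 + 1/8·3 + 1/4·2 + 1/8·3 + 1/8·3 + 1/4·2 = 2.5 bits.

2.5 bits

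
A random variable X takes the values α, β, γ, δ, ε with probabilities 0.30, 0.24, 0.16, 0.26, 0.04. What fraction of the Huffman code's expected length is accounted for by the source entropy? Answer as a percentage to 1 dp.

96.8%

Entropy H = −Σ p log₂ p ≈ 2.1293 bits.
Huffman merges: 1/25+4/25→1/5; 1/5+6/25→11/25; 13/50+3/10→14/25; 11/25+14/25→1. L = 11/5 ≈ 2.2000.
Efficiency = H/L = 2.1293/2.2000 = 96.8%.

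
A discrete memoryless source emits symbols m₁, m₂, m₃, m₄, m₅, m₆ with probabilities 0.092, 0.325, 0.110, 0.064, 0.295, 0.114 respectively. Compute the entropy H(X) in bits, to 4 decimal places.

2.3245 bits

H = −Σ pᵢ log₂ pᵢ.
−0.092·log₂(0.092) = 0.3167
−0.325·log₂(0.325) = 0.5270
−0.110·log₂(0.110) = 0.3503
−0.064·log₂(0.064) = 0.2538
−0.295·log₂(0.295) = 0.5196
−0.114·log₂(0.114) = 0.3571
Sum ≈ 2.3245 → 2.3245 bits.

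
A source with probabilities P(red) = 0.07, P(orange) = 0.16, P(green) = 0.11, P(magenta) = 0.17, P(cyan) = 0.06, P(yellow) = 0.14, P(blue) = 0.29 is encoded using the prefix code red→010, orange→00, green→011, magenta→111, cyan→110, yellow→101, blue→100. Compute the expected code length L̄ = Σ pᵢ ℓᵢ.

2.84 bits/symbol

L̄ = Σ pᵢ·ℓᵢ = 0.07·3 + 0.16·2 + 0.11·3 + 0.17·3 + 0.06·3 + 0.14·3 + 0.29·3 = 2.84 bits/symbol.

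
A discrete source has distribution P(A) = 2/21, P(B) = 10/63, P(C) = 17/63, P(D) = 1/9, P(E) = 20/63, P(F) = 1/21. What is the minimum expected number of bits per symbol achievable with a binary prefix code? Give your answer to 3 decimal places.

2.397 bits/symbol

Repeatedly combine the two least-probable nodes; the expected code length is the sum of the merged weights.
merge 1/21 + 2/21 → 1/7
merge 1/9 + 1/7 → 16/63
merge 10/63 + 16/63 → 26/63
merge 17/63 + 20/63 → 37/63
merge 26/63 + 37/63 → 1
L = 1/7 + 16/63 + 26/63 + 37/63 + 1 = 151/63 ≈ 2.397 bits/symbol.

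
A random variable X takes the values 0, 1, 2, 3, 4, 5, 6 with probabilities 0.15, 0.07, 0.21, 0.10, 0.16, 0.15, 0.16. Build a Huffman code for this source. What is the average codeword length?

Repeatedly combine the two least-probable nodes; the expected code length is the sum of the merged weights.
merge 7/100 + 1/10 → 17/100
merge 3/20 + 3/20 → 3/10
merge 4/25 + 4/25 → 8/25
merge 17/100 + 21/100 → 19/50
merge 3/10 + 8/25 → 31/50
merge 19/50 + 31/50 → 1
L = 17/100 + 3/10 + 8/25 + 19/50 + 31/50 + 1 = 279/100 = 2.79 bits/symbol.

2.79 bits/symbol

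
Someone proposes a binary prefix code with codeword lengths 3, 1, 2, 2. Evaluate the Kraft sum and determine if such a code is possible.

1.125; no

With common denominator 2^3 = 8: Σ 2^(−ℓᵢ) = 1/8 + 4/8 + 2/8 + 2/8 = 9/8 = 1.125.
Kraft's inequality requires Σ ≤ 1; here Σ = 1.125 > 1, so no such prefix code exists.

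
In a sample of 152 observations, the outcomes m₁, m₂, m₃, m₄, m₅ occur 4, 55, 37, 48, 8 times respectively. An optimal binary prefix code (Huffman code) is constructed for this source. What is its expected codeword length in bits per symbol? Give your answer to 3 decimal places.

Probabilities are the counts divided by 152.
Repeatedly combine the two least-probable nodes; the expected code length is the sum of the merged weights.
merge 1/38 + 1/19 → 3/38
merge 3/38 + 37/152 → 49/152
merge 6/19 + 49/152 → 97/152
merge 55/152 + 97/152 → 1
L = 3/38 + 49/152 + 97/152 + 1 = 155/76 ≈ 2.039 bits/symbol.

2.039 bits/symbol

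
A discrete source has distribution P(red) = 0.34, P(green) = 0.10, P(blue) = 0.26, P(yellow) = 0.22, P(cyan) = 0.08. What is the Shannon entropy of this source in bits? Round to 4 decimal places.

2.1387 bits

H = −Σ pᵢ log₂ pᵢ.
−0.34·log₂(0.34) = 0.5292
−0.10·log₂(0.10) = 0.3322
−0.26·log₂(0.26) = 0.5053
−0.22·log₂(0.22) = 0.4806
−0.08·log₂(0.08) = 0.2915
Sum ≈ 2.1387 → 2.1387 bits.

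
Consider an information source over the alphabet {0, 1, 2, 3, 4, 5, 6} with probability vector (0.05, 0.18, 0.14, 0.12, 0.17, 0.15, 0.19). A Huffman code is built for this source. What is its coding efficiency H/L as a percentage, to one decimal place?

Entropy H = −Σ p log₂ p ≈ 2.7259 bits.
Huffman merges: 1/20+3/25→17/100; 7/50+3/20→29/100; 17/100+17/100→17/50; 9/50+19/100→37/100; 29/100+17/50→63/100; 37/100+63/100→1. L = 14/5 ≈ 2.8000.
Efficiency = H/L = 2.7259/2.8000 = 97.4%.

97.4%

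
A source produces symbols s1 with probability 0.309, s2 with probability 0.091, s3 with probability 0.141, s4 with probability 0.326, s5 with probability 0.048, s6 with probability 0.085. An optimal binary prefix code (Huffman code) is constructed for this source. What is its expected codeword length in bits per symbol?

2.357 bits/symbol

Repeatedly combine the two least-probable nodes; the expected code length is the sum of the merged weights.
merge 6/125 + 17/200 → 133/1000
merge 91/1000 + 133/1000 → 28/125
merge 141/1000 + 28/125 → 73/200
merge 309/1000 + 163/500 → 127/200
merge 73/200 + 127/200 → 1
L = 133/1000 + 28/125 + 73/200 + 127/200 + 1 = 2357/1000 = 2.357 bits/symbol.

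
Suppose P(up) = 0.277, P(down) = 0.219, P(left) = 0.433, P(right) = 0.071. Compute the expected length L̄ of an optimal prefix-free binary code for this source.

Repeatedly combine the two least-probable nodes; the expected code length is the sum of the merged weights.
merge 71/1000 + 219/1000 → 29/100
merge 277/1000 + 29/100 → 567/1000
merge 433/1000 + 567/1000 → 1
L = 29/100 + 567/1000 + 1 = 1857/1000 = 1.857 bits/symbol.

1.857 bits/symbol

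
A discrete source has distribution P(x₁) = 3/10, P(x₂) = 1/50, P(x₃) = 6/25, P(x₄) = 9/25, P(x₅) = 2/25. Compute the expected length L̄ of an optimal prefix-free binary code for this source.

Repeatedly combine the two least-probable nodes; the expected code length is the sum of the merged weights.
merge 1/50 + 2/25 → 1/10
merge 1/10 + 6/25 → 17/50
merge 3/10 + 17/50 → 16/25
merge 9/25 + 16/25 → 1
L = 1/10 + 17/50 + 16/25 + 1 = 52/25 = 2.08 bits/symbol.

2.08 bits/symbol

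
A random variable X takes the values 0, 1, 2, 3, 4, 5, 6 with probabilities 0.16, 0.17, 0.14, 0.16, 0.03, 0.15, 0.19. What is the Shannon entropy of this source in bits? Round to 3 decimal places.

H = −Σ pᵢ log₂ pᵢ.
−0.16·log₂(0.16) = 0.4230
−0.17·log₂(0.17) = 0.4346
−0.14·log₂(0.14) = 0.3971
−0.16·log₂(0.16) = 0.4230
−0.03·log₂(0.03) = 0.1518
−0.15·log₂(0.15) = 0.4105
−0.19·log₂(0.19) = 0.4552
Sum ≈ 2.6953 → 2.695 bits.

2.695 bits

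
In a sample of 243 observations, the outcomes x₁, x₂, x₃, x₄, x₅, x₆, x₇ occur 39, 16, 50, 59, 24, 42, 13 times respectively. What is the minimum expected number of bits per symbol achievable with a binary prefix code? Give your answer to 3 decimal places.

Probabilities are the counts divided by 243.
Repeatedly combine the two least-probable nodes; the expected code length is the sum of the merged weights.
merge 13/243 + 16/243 → 29/243
merge 8/81 + 29/243 → 53/243
merge 13/81 + 14/81 → 1/3
merge 50/243 + 53/243 → 103/243
merge 59/243 + 1/3 → 140/243
merge 103/243 + 140/243 → 1
L = 29/243 + 53/243 + 1/3 + 103/243 + 140/243 + 1 = 649/243 ≈ 2.671 bits/symbol.

2.671 bits/symbol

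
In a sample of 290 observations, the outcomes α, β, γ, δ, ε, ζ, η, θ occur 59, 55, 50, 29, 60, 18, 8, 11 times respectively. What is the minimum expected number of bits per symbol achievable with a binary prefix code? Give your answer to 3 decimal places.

Probabilities are the counts divided by 290.
Repeatedly combine the two least-probable nodes; the expected code length is the sum of the merged weights.
merge 4/145 + 11/290 → 19/290
merge 9/145 + 19/290 → 37/290
merge 1/10 + 37/290 → 33/145
merge 5/29 + 11/58 → 21/58
merge 59/290 + 6/29 → 119/290
merge 33/145 + 21/58 → 171/290
merge 119/290 + 171/290 → 1
L = 19/290 + 37/290 + 33/145 + 21/58 + 119/290 + 171/290 + 1 = 807/290 ≈ 2.783 bits/symbol.

2.783 bits/symbol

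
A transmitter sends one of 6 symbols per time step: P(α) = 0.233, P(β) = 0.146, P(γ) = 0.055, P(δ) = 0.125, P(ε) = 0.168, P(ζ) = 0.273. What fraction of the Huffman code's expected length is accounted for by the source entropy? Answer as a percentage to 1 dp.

Entropy H = −Σ p log₂ p ≈ 2.4438 bits.
Huffman merges: 11/200+1/8→9/50; 73/500+21/125→157/500; 9/50+233/1000→413/1000; 273/1000+157/500→587/1000; 413/1000+587/1000→1. L = 1247/500 ≈ 2.4940.
Efficiency = H/L = 2.4438/2.4940 = 98.0%.

98.0%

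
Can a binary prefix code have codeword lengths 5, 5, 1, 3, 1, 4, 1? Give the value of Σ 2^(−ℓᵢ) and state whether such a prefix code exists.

With common denominator 2^5 = 32: Σ 2^(−ℓᵢ) = 1/32 + 1/32 + 16/32 + 4/32 + 16/32 + 2/32 + 16/32 = 56/32 = 1.75.
Kraft's inequality requires Σ ≤ 1; here Σ = 1.75 > 1, so no such prefix code exists.

1.75; no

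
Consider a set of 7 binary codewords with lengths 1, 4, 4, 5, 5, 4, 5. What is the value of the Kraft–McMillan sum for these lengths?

With common denominator 2^5 = 32: Σ 2^(−ℓᵢ) = 16/32 + 2/32 + 2/32 + 1/32 + 1/32 + 2/32 + 1/32 = 25/32 = 0.78125.

0.78125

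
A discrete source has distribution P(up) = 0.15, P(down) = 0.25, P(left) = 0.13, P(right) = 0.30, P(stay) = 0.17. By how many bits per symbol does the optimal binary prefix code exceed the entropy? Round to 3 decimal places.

0.031 bits

Entropy H = −Σ p log₂ p ≈ 2.2489 bits.
Huffman merges: 13/100+3/20→7/25; 17/100+1/4→21/50; 7/25+3/10→29/50; 21/50+29/50→1. L = 57/25 ≈ 2.2800.
L − H = 2.2800 − 2.2489 = 0.031 bits.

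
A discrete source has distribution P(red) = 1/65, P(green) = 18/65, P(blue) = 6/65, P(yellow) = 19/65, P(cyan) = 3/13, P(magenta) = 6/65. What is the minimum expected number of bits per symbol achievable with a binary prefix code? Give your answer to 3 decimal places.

Repeatedly combine the two least-probable nodes; the expected code length is the sum of the merged weights.
merge 1/65 + 6/65 → 7/65
merge 6/65 + 7/65 → 1/5
merge 1/5 + 3/13 → 28/65
merge 18/65 + 19/65 → 37/65
merge 28/65 + 37/65 → 1
L = 7/65 + 1/5 + 28/65 + 37/65 + 1 = 30/13 ≈ 2.308 bits/symbol.

2.308 bits/symbol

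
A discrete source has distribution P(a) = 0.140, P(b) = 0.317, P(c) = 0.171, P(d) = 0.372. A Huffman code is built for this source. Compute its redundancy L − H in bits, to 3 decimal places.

Entropy H = −Σ p log₂ p ≈ 1.8889 bits.
Huffman merges: 7/50+171/1000→311/1000; 311/1000+317/1000→157/250; 93/250+157/250→1. L = 1939/1000 ≈ 1.9390.
L − H = 1.9390 − 1.8889 = 0.050 bits.

0.050 bits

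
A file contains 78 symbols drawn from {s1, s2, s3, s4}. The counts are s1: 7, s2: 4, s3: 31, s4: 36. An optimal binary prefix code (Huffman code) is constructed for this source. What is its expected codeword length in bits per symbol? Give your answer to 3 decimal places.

Probabilities are the counts divided by 78.
Repeatedly combine the two least-probable nodes; the expected code length is the sum of the merged weights.
merge 2/39 + 7/78 → 11/78
merge 11/78 + 31/78 → 7/13
merge 6/13 + 7/13 → 1
L = 11/78 + 7/13 + 1 = 131/78 ≈ 1.679 bits/symbol.

1.679 bits/symbol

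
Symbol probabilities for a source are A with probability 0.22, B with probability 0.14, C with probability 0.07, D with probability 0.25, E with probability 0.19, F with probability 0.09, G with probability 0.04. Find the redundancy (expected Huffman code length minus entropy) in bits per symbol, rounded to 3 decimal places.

0.040 bits

Entropy H = −Σ p log₂ p ≈ 2.5999 bits.
Huffman merges: 1/25+7/100→11/100; 9/100+11/100→1/5; 7/50+19/100→33/100; 1/5+11/50→21/50; 1/4+33/100→29/50; 21/50+29/50→1. L = 66/25 ≈ 2.6400.
L − H = 2.6400 − 2.5999 = 0.040 bits.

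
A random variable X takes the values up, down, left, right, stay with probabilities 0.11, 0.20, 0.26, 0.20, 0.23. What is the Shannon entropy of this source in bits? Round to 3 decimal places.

H = −Σ pᵢ log₂ pᵢ.
−0.11·log₂(0.11) = 0.3503
−0.20·log₂(0.20) = 0.4644
−0.26·log₂(0.26) = 0.5053
−0.20·log₂(0.20) = 0.4644
−0.23·log₂(0.23) = 0.4877
Sum ≈ 2.2720 → 2.272 bits.

2.272 bits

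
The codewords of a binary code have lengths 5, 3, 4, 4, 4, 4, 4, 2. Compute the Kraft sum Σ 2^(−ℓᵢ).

0.71875

With common denominator 2^5 = 32: Σ 2^(−ℓᵢ) = 1/32 + 4/32 + 2/32 + 2/32 + 2/32 + 2/32 + 2/32 + 8/32 = 23/32 = 0.71875.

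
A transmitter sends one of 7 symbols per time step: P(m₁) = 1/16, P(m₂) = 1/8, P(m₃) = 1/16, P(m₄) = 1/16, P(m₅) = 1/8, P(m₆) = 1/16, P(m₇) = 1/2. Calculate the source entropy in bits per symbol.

2.25 bits

Each probability is a power of 1/2, so log₂(1/p) is an integer.
H = Σ p·log₂(1/p) = 1/16·4 + 1/8·3 + 1/16·4 + 1/16·4 + 1/8·3 + 1/16·4 + 1/2·1 = 2.25 bits.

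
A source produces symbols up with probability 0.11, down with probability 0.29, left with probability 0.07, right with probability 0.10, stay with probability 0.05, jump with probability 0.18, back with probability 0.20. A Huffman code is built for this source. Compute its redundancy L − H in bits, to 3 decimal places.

Entropy H = −Σ p log₂ p ≈ 2.5947 bits.
Huffman merges: 1/20+7/100→3/25; 1/10+11/100→21/100; 3/25+9/50→3/10; 1/5+21/100→41/100; 29/100+3/10→59/100; 41/100+59/100→1. L = 263/100 ≈ 2.6300.
L − H = 2.6300 − 2.5947 = 0.035 bits.

0.035 bits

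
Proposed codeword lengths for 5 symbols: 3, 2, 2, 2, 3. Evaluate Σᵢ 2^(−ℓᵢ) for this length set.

With common denominator 2^3 = 8: Σ 2^(−ℓᵢ) = 1/8 + 2/8 + 2/8 + 2/8 + 1/8 = 8/8 = 1.

1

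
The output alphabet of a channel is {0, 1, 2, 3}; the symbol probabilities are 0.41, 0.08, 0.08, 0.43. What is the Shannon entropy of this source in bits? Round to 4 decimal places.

H = −Σ pᵢ log₂ pᵢ.
−0.41·log₂(0.41) = 0.5274
−0.08·log₂(0.08) = 0.2915
−0.08·log₂(0.08) = 0.2915
−0.43·log₂(0.43) = 0.5236
Sum ≈ 1.6340 → 1.6340 bits.

1.6340 bits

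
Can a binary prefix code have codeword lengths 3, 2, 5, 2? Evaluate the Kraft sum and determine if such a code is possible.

0.65625; yes

With common denominator 2^5 = 32: Σ 2^(−ℓᵢ) = 4/32 + 8/32 + 1/32 + 8/32 = 21/32 = 0.65625.
Kraft's inequality requires Σ ≤ 1; here Σ = 0.65625 ≤ 1, so such a prefix code exists.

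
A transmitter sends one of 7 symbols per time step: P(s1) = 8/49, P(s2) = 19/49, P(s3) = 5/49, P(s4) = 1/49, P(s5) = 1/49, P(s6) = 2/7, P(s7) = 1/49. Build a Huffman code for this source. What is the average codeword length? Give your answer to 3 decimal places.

Repeatedly combine the two least-probable nodes; the expected code length is the sum of the merged weights.
merge 1/49 + 1/49 → 2/49
merge 1/49 + 2/49 → 3/49
merge 3/49 + 5/49 → 8/49
merge 8/49 + 8/49 → 16/49
merge 2/7 + 16/49 → 30/49
merge 19/49 + 30/49 → 1
L = 2/49 + 3/49 + 8/49 + 16/49 + 30/49 + 1 = 108/49 ≈ 2.204 bits/symbol.

2.204 bits/symbol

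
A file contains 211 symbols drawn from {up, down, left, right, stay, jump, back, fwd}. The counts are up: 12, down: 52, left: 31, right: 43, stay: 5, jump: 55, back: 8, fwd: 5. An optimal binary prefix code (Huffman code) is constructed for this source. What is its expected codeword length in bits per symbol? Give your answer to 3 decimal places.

Probabilities are the counts divided by 211.
Repeatedly combine the two least-probable nodes; the expected code length is the sum of the merged weights.
merge 5/211 + 5/211 → 10/211
merge 8/211 + 10/211 → 18/211
merge 12/211 + 18/211 → 30/211
merge 30/211 + 31/211 → 61/211
merge 43/211 + 52/211 → 95/211
merge 55/211 + 61/211 → 116/211
merge 95/211 + 116/211 → 1
L = 10/211 + 18/211 + 30/211 + 61/211 + 95/211 + 116/211 + 1 = 541/211 ≈ 2.564 bits/symbol.

2.564 bits/symbol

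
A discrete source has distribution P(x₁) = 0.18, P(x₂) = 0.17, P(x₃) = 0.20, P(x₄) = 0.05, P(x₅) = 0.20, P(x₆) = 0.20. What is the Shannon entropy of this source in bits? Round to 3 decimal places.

H = −Σ pᵢ log₂ pᵢ.
−0.18·log₂(0.18) = 0.4453
−0.17·log₂(0.17) = 0.4346
−0.20·log₂(0.20) = 0.4644
−0.05·log₂(0.05) = 0.2161
−0.20·log₂(0.20) = 0.4644
−0.20·log₂(0.20) = 0.4644
Sum ≈ 2.4891 → 2.489 bits.

2.489 bits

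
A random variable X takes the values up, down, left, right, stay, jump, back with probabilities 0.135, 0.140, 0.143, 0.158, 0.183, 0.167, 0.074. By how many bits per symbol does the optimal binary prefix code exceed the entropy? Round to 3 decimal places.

0.050 bits

Entropy H = −Σ p log₂ p ≈ 2.7665 bits.
Huffman merges: 37/500+27/200→209/1000; 7/50+143/1000→283/1000; 79/500+167/1000→13/40; 183/1000+209/1000→49/125; 283/1000+13/40→76/125; 49/125+76/125→1. L = 2817/1000 ≈ 2.8170.
L − H = 2.8170 − 2.7665 = 0.050 bits.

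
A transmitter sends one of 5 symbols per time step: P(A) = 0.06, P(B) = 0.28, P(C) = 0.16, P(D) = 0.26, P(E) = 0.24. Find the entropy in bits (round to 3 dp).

H = −Σ pᵢ log₂ pᵢ.
−0.06·log₂(0.06) = 0.2435
−0.28·log₂(0.28) = 0.5142
−0.16·log₂(0.16) = 0.4230
−0.26·log₂(0.26) = 0.5053
−0.24·log₂(0.24) = 0.4941
Sum ≈ 2.1802 → 2.180 bits.

2.180 bits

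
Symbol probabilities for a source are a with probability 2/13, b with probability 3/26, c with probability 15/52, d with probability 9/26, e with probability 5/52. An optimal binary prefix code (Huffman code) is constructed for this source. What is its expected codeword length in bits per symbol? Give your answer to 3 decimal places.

2.212 bits/symbol

Repeatedly combine the two least-probable nodes; the expected code length is the sum of the merged weights.
merge 5/52 + 3/26 → 11/52
merge 2/13 + 11/52 → 19/52
merge 15/52 + 9/26 → 33/52
merge 19/52 + 33/52 → 1
L = 11/52 + 19/52 + 33/52 + 1 = 115/52 ≈ 2.212 bits/symbol.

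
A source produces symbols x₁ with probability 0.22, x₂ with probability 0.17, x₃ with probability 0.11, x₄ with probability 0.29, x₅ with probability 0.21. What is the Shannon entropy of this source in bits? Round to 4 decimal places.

2.2562 bits

H = −Σ pᵢ log₂ pᵢ.
−0.22·log₂(0.22) = 0.4806
−0.17·log₂(0.17) = 0.4346
−0.11·log₂(0.11) = 0.3503
−0.29·log₂(0.29) = 0.5179
−0.21·log₂(0.21) = 0.4728
Sum ≈ 2.2562 → 2.2562 bits.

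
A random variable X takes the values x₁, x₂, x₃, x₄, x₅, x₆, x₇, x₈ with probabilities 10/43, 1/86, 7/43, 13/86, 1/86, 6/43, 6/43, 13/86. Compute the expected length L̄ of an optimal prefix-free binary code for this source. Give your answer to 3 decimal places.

Repeatedly combine the two least-probable nodes; the expected code length is the sum of the merged weights.
merge 1/86 + 1/86 → 1/43
merge 1/43 + 6/43 → 7/43
merge 6/43 + 13/86 → 25/86
merge 13/86 + 7/43 → 27/86
merge 7/43 + 10/43 → 17/43
merge 25/86 + 27/86 → 26/43
merge 17/43 + 26/43 → 1
L = 1/43 + 7/43 + 25/86 + 27/86 + 17/43 + 26/43 + 1 = 120/43 ≈ 2.791 bits/symbol.

2.791 bits/symbol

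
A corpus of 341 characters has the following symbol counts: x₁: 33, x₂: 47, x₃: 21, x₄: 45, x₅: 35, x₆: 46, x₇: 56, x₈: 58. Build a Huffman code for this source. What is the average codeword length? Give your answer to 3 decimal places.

Probabilities are the counts divided by 341.
Repeatedly combine the two least-probable nodes; the expected code length is the sum of the merged weights.
merge 21/341 + 3/31 → 54/341
merge 35/341 + 45/341 → 80/341
merge 46/341 + 47/341 → 3/11
merge 54/341 + 56/341 → 10/31
merge 58/341 + 80/341 → 138/341
merge 3/11 + 10/31 → 203/341
merge 138/341 + 203/341 → 1
L = 54/341 + 80/341 + 3/11 + 10/31 + 138/341 + 203/341 + 1 = 1019/341 ≈ 2.988 bits/symbol.

2.988 bits/symbol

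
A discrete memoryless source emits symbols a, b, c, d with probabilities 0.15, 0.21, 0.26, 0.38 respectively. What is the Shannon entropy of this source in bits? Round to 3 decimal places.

H = −Σ pᵢ log₂ pᵢ.
−0.15·log₂(0.15) = 0.4105
−0.21·log₂(0.21) = 0.4728
−0.26·log₂(0.26) = 0.5053
−0.38·log₂(0.38) = 0.5305
Sum ≈ 1.9191 → 1.919 bits.

1.919 bits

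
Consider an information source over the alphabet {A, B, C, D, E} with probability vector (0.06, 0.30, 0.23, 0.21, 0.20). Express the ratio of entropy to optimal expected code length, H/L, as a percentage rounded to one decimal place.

Entropy H = −Σ p log₂ p ≈ 2.1895 bits.
Huffman merges: 3/50+1/5→13/50; 21/100+23/100→11/25; 13/50+3/10→14/25; 11/25+14/25→1. L = 113/50 ≈ 2.2600.
Efficiency = H/L = 2.1895/2.2600 = 96.9%.

96.9%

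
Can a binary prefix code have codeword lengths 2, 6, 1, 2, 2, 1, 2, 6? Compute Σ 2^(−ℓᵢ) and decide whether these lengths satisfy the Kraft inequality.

2.03125; no

With common denominator 2^6 = 64: Σ 2^(−ℓᵢ) = 16/64 + 1/64 + 32/64 + 16/64 + 16/64 + 32/64 + 16/64 + 1/64 = 130/64 = 2.03125.
Kraft's inequality requires Σ ≤ 1; here Σ = 2.03125 > 1, so no such prefix code exists.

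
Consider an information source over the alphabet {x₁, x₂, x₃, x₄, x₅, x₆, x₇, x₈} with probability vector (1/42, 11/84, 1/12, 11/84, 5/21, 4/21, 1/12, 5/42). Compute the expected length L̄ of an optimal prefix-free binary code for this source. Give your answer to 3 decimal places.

2.869 bits/symbol

Repeatedly combine the two least-probable nodes; the expected code length is the sum of the merged weights.
merge 1/42 + 1/12 → 3/28
merge 1/12 + 3/28 → 4/21
merge 5/42 + 11/84 → 1/4
merge 11/84 + 4/21 → 9/28
merge 4/21 + 5/21 → 3/7
merge 1/4 + 9/28 → 4/7
merge 3/7 + 4/7 → 1
L = 3/28 + 4/21 + 1/4 + 9/28 + 3/7 + 4/7 + 1 = 241/84 ≈ 2.869 bits/symbol.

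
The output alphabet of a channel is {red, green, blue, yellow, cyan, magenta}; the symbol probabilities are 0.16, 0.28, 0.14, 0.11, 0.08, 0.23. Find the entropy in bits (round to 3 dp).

H = −Σ pᵢ log₂ pᵢ.
−0.16·log₂(0.16) = 0.4230
−0.28·log₂(0.28) = 0.5142
−0.14·log₂(0.14) = 0.3971
−0.11·log₂(0.11) = 0.3503
−0.08·log₂(0.08) = 0.2915
−0.23·log₂(0.23) = 0.4877
Sum ≈ 2.4638 → 2.464 bits.

2.464 bits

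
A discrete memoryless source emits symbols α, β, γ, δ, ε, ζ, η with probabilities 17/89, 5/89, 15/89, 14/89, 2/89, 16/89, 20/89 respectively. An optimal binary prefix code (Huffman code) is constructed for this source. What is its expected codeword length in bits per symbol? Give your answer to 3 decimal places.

2.663 bits/symbol

Repeatedly combine the two least-probable nodes; the expected code length is the sum of the merged weights.
merge 2/89 + 5/89 → 7/89
merge 7/89 + 14/89 → 21/89
merge 15/89 + 16/89 → 31/89
merge 17/89 + 20/89 → 37/89
merge 21/89 + 31/89 → 52/89
merge 37/89 + 52/89 → 1
L = 7/89 + 21/89 + 31/89 + 37/89 + 52/89 + 1 = 237/89 ≈ 2.663 bits/symbol.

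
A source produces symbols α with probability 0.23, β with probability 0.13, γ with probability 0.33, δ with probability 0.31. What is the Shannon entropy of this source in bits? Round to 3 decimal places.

H = −Σ pᵢ log₂ pᵢ.
−0.23·log₂(0.23) = 0.4877
−0.13·log₂(0.13) = 0.3826
−0.33·log₂(0.33) = 0.5278
−0.31·log₂(0.31) = 0.5238
Sum ≈ 1.9219 → 1.922 bits.

1.922 bits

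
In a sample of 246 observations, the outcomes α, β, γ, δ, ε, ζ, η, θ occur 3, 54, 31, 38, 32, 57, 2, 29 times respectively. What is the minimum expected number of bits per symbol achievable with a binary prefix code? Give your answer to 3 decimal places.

2.707 bits/symbol

Probabilities are the counts divided by 246.
Repeatedly combine the two least-probable nodes; the expected code length is the sum of the merged weights.
merge 1/123 + 1/82 → 5/246
merge 5/246 + 29/246 → 17/123
merge 31/246 + 16/123 → 21/82
merge 17/123 + 19/123 → 12/41
merge 9/41 + 19/82 → 37/82
merge 21/82 + 12/41 → 45/82
merge 37/82 + 45/82 → 1
L = 5/246 + 17/123 + 21/82 + 12/41 + 37/82 + 45/82 + 1 = 111/41 ≈ 2.707 bits/symbol.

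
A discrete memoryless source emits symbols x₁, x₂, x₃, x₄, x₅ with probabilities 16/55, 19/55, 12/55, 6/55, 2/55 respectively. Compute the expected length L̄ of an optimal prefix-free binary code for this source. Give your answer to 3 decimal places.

2.145 bits/symbol

Repeatedly combine the two least-probable nodes; the expected code length is the sum of the merged weights.
merge 2/55 + 6/55 → 8/55
merge 8/55 + 12/55 → 4/11
merge 16/55 + 19/55 → 7/11
merge 4/11 + 7/11 → 1
L = 8/55 + 4/11 + 7/11 + 1 = 118/55 ≈ 2.145 bits/symbol.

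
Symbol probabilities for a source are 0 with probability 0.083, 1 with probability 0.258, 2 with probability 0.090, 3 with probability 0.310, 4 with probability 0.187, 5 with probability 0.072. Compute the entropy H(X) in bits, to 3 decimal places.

2.364 bits

H = −Σ pᵢ log₂ pᵢ.
−0.083·log₂(0.083) = 0.2980
−0.258·log₂(0.258) = 0.5043
−0.090·log₂(0.090) = 0.3127
−0.310·log₂(0.310) = 0.5238
−0.187·log₂(0.187) = 0.4523
−0.072·log₂(0.072) = 0.2733
Sum ≈ 2.3644 → 2.364 bits.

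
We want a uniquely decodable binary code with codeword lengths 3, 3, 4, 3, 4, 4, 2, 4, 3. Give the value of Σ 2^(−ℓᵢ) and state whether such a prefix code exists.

1; yes

With common denominator 2^4 = 16: Σ 2^(−ℓᵢ) = 2/16 + 2/16 + 1/16 + 2/16 + 1/16 + 1/16 + 4/16 + 1/16 + 2/16 = 16/16 = 1.
Kraft's inequality requires Σ ≤ 1; here Σ = 1 ≤ 1, so such a prefix code exists.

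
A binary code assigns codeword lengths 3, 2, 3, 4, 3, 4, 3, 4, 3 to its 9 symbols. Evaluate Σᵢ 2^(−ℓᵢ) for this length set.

1.0625

With common denominator 2^4 = 16: Σ 2^(−ℓᵢ) = 2/16 + 4/16 + 2/16 + 1/16 + 2/16 + 1/16 + 2/16 + 1/16 + 2/16 = 17/16 = 1.0625.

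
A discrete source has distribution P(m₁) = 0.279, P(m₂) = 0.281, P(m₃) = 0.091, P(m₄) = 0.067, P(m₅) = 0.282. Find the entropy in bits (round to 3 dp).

H = −Σ pᵢ log₂ pᵢ.
−0.279·log₂(0.279) = 0.5138
−0.281·log₂(0.281) = 0.5146
−0.091·log₂(0.091) = 0.3147
−0.067·log₂(0.067) = 0.2613
−0.282·log₂(0.282) = 0.5150
Sum ≈ 2.1194 → 2.119 bits.

2.119 bits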